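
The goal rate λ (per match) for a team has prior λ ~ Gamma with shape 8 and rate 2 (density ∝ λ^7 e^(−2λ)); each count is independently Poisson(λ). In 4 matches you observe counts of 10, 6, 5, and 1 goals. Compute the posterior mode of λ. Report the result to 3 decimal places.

λ̂_MAP = 4.833

Σxᵢ = 10+6+5+1 = 22, with n = 4.
Posterior ∝ λ^7e^(−2λ) · λ^22e^(−4λ) = λ^29e^(−6λ), i.e. Gamma(shape=30, rate=6).
The mode of a Gamma(a, b) with a ≥ 1 (shape–rate) is (a−1)/b = 29/6 ≈ 4.833.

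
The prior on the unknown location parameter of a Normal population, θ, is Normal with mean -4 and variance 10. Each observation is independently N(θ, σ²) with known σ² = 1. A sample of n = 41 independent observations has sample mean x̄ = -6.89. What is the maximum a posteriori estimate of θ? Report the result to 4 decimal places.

n = 41, x̄ = -6.89.
For a Normal prior and Normal likelihood with known variance, the posterior is Normal; its mode equals its mean, the precision-weighted average.
Prior precision 1/σ₀² = 1/10 = 0.1; data precision n/σ² = 41/1 = 41.
θ̂ = (0.1·(-4) + 41·(-6.89)) / (0.1 + 41) = (-282.89)/41.1 = -28289/4110 ≈ -6.8830.

θ̂_MAP = -6.8830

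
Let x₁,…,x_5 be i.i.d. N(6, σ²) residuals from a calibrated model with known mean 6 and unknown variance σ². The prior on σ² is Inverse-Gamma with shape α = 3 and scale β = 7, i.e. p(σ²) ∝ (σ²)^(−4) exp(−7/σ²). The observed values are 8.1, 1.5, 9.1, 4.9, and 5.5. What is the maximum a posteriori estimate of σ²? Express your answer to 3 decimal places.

σ̂²_MAP = 3.825

Sum of squared deviations about the known mean: SS = (8.1−6)² + (1.5−6)² + (9.1−6)² + (4.9−6)² + (5.5−6)² = 35.73.
The Normal likelihood contributes (σ²)^(−n/2) exp(−SS/(2σ²)), so the posterior is Inverse-Gamma(α + n/2, β + SS/2) = Inverse-Gamma(5.5, 24.865).
The mode of Inverse-Gamma(a, b) is b/(a+1) = 24.865/6.5 ≈ 3.825.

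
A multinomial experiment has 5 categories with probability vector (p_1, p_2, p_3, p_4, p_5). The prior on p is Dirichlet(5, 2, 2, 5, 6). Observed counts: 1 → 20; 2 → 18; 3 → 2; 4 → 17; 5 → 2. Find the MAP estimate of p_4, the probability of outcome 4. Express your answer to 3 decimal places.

MAP estimate: 0.284

The posterior is Dirichlet(αᵢ + nᵢ) = Dirichlet(25, 20, 4, 22, 8).
For a Dirichlet(a₁,…,a_K) with all aᵢ > 1, the mode has j-th component (aⱼ − 1)/(Σaᵢ − K).
Here Σaᵢ = 79 and K = 5, so p_4 = (22 − 1)/(79 − 5) = 21/74 ≈ 0.284.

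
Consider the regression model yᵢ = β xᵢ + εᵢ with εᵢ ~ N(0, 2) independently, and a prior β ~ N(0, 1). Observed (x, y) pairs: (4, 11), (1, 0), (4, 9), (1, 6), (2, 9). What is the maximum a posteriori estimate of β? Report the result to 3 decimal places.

log p(β | y) = −Σ(yᵢ − βxᵢ)²/(2·2) − β²/(2·1) + const.
Setting the derivative to zero: Σxᵢ(yᵢ − βxᵢ)/2 − β/1 = 0, so β = Σxᵢyᵢ / (Σxᵢ² + σ²/τ²).
Σxᵢyᵢ = 4·11 + 1·0 + 4·9 + 1·6 + 2·9 = 104; Σxᵢ² = 38; σ²/τ² = 2.
β̂_MAP = 104 / (38 + 2) = 104/40 ≈ 2.600.

β̂_MAP = 2.600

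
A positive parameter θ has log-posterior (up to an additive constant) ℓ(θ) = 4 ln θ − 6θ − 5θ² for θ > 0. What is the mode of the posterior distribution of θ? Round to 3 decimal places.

θ̂_MAP = 0.400

ℓ'(θ) = 4/θ − 6 − 10θ. Setting this to zero and multiplying by θ: 10θ² + 6θ − 4 = 0.
θ = (−6 + √(6² + 4·10·4)) / (2·10) = (−6 + √196) / 20 = (−6 + 14)/20 = 2/5.
ℓ''(θ) = −4/θ² − 10 < 0, confirming a maximum.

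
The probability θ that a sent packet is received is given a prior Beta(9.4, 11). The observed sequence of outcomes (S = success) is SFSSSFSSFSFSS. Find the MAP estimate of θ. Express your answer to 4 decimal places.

θ̂_MAP = 0.5541

Prior: Beta(9.4, 11).
Data: 9 successes in 13 trials (from the sequence). The binomial likelihood contributes θ^9(1−θ)^4, so the posterior is Beta(9.4+9, 11+4) = Beta(18.4, 15).
For Beta(a, b) with a, b > 1 the mode is (a−1)/(a+b−2) = 17.4/31.4 ≈ 0.5541.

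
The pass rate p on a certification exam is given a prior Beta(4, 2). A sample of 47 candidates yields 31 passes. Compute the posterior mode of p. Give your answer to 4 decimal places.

p̂_MAP = 0.6667

Prior: Beta(4, 2).
Data: 31 successes in 47 trials. The binomial likelihood contributes p^31(1−p)^16, so the posterior is Beta(4+31, 2+16) = Beta(35, 18).
For Beta(a, b) with a, b > 1 the mode is (a−1)/(a+b−2) = 34/51 ≈ 0.6667.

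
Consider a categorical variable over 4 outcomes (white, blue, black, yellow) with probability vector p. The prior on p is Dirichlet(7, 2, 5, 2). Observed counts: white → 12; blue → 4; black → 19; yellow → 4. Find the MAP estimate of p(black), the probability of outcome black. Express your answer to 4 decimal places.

The posterior is Dirichlet(αᵢ + nᵢ) = Dirichlet(19, 6, 24, 6).
For a Dirichlet(a₁,…,a_K) with all aᵢ > 1, the mode has j-th component (aⱼ − 1)/(Σaᵢ − K).
Here Σaᵢ = 55 and K = 4, so p(black) = (24 − 1)/(55 − 4) = 23/51 ≈ 0.4510.

MAP estimate of p(black) = 0.4510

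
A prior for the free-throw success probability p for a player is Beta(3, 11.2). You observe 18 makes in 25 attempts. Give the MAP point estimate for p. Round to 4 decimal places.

p̂_MAP = 0.5376

Prior: Beta(3, 11.2).
Data: 18 successes in 25 trials. The binomial likelihood contributes p^18(1−p)^7, so the posterior is Beta(3+18, 11.2+7) = Beta(21, 18.2).
For Beta(a, b) with a, b > 1 the mode is (a−1)/(a+b−2) = 20/37.2 ≈ 0.5376.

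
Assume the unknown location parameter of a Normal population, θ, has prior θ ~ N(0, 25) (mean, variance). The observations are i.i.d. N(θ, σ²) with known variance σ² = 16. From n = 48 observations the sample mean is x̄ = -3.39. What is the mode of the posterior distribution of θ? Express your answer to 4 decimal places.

n = 48, x̄ = -3.39.
For a Normal prior and Normal likelihood with known variance, the posterior is Normal; its mode equals its mean, the precision-weighted average.
Prior precision 1/σ₀² = 1/25 = 0.04; data precision n/σ² = 48/16 = 3.
θ̂ = (0.04·0 + 3·(-3.39)) / (0.04 + 3) = (-10.17)/3.04 = -1017/304 ≈ -3.3454.

θ̂_MAP = -3.3454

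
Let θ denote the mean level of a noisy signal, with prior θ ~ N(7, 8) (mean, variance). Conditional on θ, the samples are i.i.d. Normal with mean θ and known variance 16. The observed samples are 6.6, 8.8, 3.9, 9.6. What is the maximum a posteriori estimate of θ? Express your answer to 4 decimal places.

θ̂_MAP = 7.1500

n = 4; x̄ = (6.6 + 8.8 + 3.9 + 9.6)/4 = 28.9/4 = 7.225.
For a Normal prior and Normal likelihood with known variance, the posterior is Normal; its mode equals its mean, the precision-weighted average.
Prior precision 1/σ₀² = 1/8 = 0.125; data precision n/σ² = 4/16 = 0.25.
θ̂ = (0.125·7 + 0.25·7.225) / (0.125 + 0.25) = 2.68125/0.375 = 7.1500.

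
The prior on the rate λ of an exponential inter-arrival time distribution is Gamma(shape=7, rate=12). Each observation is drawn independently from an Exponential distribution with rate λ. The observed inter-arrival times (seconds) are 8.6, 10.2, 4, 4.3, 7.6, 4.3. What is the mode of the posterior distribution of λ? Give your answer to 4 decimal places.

λ̂_MAP = 0.2353

The Exponential(rate=λ) likelihood is ∝ λ^n e^(−λΣtᵢ). Here n = 6 and Σtᵢ = 8.6 + 10.2 + 4 + 4.3 + 7.6 + 4.3 = 39.
Posterior ∝ λ^6e^(−12λ) · λ^6e^(−39λ) = λ^12e^(−51λ), i.e. Gamma(13, 51).
Mode = (a−1)/b = 12/51 ≈ 0.2353.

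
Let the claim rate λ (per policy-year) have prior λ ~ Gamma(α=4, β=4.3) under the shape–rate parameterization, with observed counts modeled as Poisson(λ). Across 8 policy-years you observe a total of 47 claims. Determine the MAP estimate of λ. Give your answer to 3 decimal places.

λ̂_MAP = 4.065

Σxᵢ = 47, n = 8.
Posterior ∝ λ^3e^(−4.3λ) · λ^47e^(−8λ) = λ^50e^(−12.3λ), i.e. Gamma(shape=51, rate=12.3).
The mode of a Gamma(a, b) with a ≥ 1 (shape–rate) is (a−1)/b = 50/12.3 ≈ 4.065.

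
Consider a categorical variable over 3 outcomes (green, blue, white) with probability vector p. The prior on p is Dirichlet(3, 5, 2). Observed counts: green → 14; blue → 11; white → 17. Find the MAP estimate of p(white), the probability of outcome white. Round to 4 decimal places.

The posterior is Dirichlet(αᵢ + nᵢ) = Dirichlet(17, 16, 19).
For a Dirichlet(a₁,…,a_K) with all aᵢ > 1, the mode has j-th component (aⱼ − 1)/(Σaᵢ − K).
Here Σaᵢ = 52 and K = 3, so p(white) = (19 − 1)/(52 − 3) = 18/49 ≈ 0.3673.

MAP estimate of p(white) = 0.3673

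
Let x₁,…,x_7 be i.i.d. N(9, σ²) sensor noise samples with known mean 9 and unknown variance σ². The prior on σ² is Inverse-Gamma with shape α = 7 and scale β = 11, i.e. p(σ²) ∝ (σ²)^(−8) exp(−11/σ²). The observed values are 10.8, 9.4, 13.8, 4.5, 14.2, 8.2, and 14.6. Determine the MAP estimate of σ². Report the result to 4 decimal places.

Sum of squared deviations about the known mean: SS = (10.8−9)² + (9.4−9)² + (13.8−9)² + (4.5−9)² + (14.2−9)² + (8.2−9)² + (14.6−9)² = 105.73.
The Normal likelihood contributes (σ²)^(−n/2) exp(−SS/(2σ²)), so the posterior is Inverse-Gamma(α + n/2, β + SS/2) = Inverse-Gamma(10.5, 63.865).
The mode of Inverse-Gamma(a, b) is b/(a+1) = 63.865/11.5 ≈ 5.5535.

σ̂²_MAP = 5.5535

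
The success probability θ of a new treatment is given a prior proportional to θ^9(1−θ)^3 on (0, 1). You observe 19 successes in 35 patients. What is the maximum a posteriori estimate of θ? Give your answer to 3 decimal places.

The prior density ∝ θ^9(1−θ)^3 is the kernel of Beta(10, 4).
Data: 19 successes in 35 trials. The binomial likelihood contributes θ^19(1−θ)^16, so the posterior is Beta(10+19, 4+16) = Beta(29, 20).
For Beta(a, b) with a, b > 1 the mode is (a−1)/(a+b−2) = 28/47 ≈ 0.596.

θ̂_MAP = 0.596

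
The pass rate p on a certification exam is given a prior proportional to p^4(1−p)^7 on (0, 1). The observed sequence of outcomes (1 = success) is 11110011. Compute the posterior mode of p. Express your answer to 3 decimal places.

p̂_MAP = 0.526

The prior density ∝ p^4(1−p)^7 is the kernel of Beta(5, 8).
Data: 6 successes in 8 trials (from the sequence). The binomial likelihood contributes p^6(1−p)^2, so the posterior is Beta(5+6, 8+2) = Beta(11, 10).
For Beta(a, b) with a, b > 1 the mode is (a−1)/(a+b−2) = 10/19 ≈ 0.526.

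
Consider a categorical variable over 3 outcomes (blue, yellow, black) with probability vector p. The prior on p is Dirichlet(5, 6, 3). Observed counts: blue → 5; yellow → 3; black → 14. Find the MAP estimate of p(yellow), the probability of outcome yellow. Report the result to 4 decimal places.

MAP estimate of p(yellow) = 0.2424

The posterior is Dirichlet(αᵢ + nᵢ) = Dirichlet(10, 9, 17).
For a Dirichlet(a₁,…,a_K) with all aᵢ > 1, the mode has j-th component (aⱼ − 1)/(Σaᵢ − K).
Here Σaᵢ = 36 and K = 3, so p(yellow) = (9 − 1)/(36 − 3) = 8/33 ≈ 0.2424.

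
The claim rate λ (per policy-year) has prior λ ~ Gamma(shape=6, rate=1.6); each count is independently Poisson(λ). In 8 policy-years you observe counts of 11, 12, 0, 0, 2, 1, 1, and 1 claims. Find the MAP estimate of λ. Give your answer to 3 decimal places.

Σxᵢ = 11+12+0+0+2+1+1+1 = 28, with n = 8.
Posterior ∝ λ^5e^(−1.6λ) · λ^28e^(−8λ) = λ^33e^(−9.6λ), i.e. Gamma(shape=34, rate=9.6).
The mode of a Gamma(a, b) with a ≥ 1 (shape–rate) is (a−1)/b = 33/9.6 ≈ 3.438.

λ̂_MAP = 3.438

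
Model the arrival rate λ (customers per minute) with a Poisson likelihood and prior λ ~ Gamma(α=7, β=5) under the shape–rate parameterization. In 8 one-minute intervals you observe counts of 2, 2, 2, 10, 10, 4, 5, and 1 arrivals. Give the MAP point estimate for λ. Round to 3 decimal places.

λ̂_MAP = 3.231

Σxᵢ = 2+2+2+10+10+4+5+1 = 36, with n = 8.
Posterior ∝ λ^6e^(−5λ) · λ^36e^(−8λ) = λ^42e^(−13λ), i.e. Gamma(shape=43, rate=13).
The mode of a Gamma(a, b) with a ≥ 1 (shape–rate) is (a−1)/b = 42/13 ≈ 3.231.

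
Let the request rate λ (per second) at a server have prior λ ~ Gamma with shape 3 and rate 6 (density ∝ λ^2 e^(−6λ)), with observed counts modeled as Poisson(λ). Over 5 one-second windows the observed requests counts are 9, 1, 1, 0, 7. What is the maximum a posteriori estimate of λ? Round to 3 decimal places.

λ̂_MAP = 1.818

Σxᵢ = 9+1+1+0+7 = 18, with n = 5.
Posterior ∝ λ^2e^(−6λ) · λ^18e^(−5λ) = λ^20e^(−11λ), i.e. Gamma(shape=21, rate=11).
The mode of a Gamma(a, b) with a ≥ 1 (shape–rate) is (a−1)/b = 20/11 ≈ 1.818.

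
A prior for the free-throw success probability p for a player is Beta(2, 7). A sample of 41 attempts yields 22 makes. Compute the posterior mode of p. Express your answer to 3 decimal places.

p̂_MAP = 0.479

Prior: Beta(2, 7).
Data: 22 successes in 41 trials. The binomial likelihood contributes p^22(1−p)^19, so the posterior is Beta(2+22, 7+19) = Beta(24, 26).
For Beta(a, b) with a, b > 1 the mode is (a−1)/(a+b−2) = 23/48 ≈ 0.479.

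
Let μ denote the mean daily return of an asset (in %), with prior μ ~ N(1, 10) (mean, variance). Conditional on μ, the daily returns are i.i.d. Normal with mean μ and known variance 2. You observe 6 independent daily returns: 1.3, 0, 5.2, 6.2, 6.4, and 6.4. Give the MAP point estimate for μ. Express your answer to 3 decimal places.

μ̂_MAP = 4.145

n = 6; x̄ = (1.3 + 0 + 5.2 + 6.2 + 6.4 + 6.4)/6 = 25.5/6 = 4.25.
For a Normal prior and Normal likelihood with known variance, the posterior is Normal; its mode equals its mean, the precision-weighted average.
Prior precision 1/σ₀² = 1/10 = 0.1; data precision n/σ² = 6/2 = 3.
μ̂ = (0.1·1 + 3·4.25) / (0.1 + 3) = 12.85/3.1 = 257/62 ≈ 4.145.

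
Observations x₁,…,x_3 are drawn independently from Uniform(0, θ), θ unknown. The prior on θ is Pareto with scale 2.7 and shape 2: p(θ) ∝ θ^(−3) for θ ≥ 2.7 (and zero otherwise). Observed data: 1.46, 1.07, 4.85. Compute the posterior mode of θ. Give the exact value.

The Uniform(0, θ) likelihood is θ^(−n) for θ ≥ max(xᵢ), zero otherwise. Here max(xᵢ) = 4.85.
Posterior ∝ θ^(−3) · θ^(−3) = θ^(−6) on θ ≥ max(2.7, 4.85) = 4.85.
This density is strictly decreasing in θ, so the posterior mode lies at the lower boundary of the support.

θ̂_MAP = 4.85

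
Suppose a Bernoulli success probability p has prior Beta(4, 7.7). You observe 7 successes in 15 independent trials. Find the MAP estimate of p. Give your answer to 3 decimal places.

Prior: Beta(4, 7.7).
Data: 7 successes in 15 trials. The binomial likelihood contributes p^7(1−p)^8, so the posterior is Beta(4+7, 7.7+8) = Beta(11, 15.7).
For Beta(a, b) with a, b > 1 the mode is (a−1)/(a+b−2) = 10/24.7 ≈ 0.405.

p̂_MAP = 0.405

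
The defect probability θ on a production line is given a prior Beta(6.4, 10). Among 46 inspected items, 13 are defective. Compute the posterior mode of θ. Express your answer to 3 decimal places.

θ̂_MAP = 0.305

Prior: Beta(6.4, 10).
Data: 13 successes in 46 trials. The binomial likelihood contributes θ^13(1−θ)^33, so the posterior is Beta(6.4+13, 10+33) = Beta(19.4, 43).
For Beta(a, b) with a, b > 1 the mode is (a−1)/(a+b−2) = 18.4/60.4 ≈ 0.305.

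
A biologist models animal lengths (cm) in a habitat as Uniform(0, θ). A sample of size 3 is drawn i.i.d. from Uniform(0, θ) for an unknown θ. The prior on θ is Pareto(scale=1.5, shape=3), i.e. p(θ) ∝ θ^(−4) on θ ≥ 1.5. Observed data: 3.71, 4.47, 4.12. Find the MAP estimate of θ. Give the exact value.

The Uniform(0, θ) likelihood is θ^(−n) for θ ≥ max(xᵢ), zero otherwise. Here max(xᵢ) = 4.47.
Posterior ∝ θ^(−4) · θ^(−3) = θ^(−7) on θ ≥ max(1.5, 4.47) = 4.47.
This density is strictly decreasing in θ, so the posterior mode lies at the lower boundary of the support.

θ̂_MAP = 4.47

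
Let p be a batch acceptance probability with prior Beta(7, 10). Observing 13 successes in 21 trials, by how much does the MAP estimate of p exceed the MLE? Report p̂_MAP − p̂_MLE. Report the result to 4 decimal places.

MAP − MLE = -0.0913

Posterior is Beta(20, 18); MAP = (20−1)/(38−2) = 19/36 ≈ 0.52778.
MLE ignores the prior: p̂_MLE = k/n = 13/21 ≈ 0.61905.
Difference = 19/36 − 13/21 = -23/252 ≈ -0.0913.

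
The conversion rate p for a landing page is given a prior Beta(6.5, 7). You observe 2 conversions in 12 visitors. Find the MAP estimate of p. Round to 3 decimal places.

p̂_MAP = 0.319

Prior: Beta(6.5, 7).
Data: 2 successes in 12 trials. The binomial likelihood contributes p^2(1−p)^10, so the posterior is Beta(6.5+2, 7+10) = Beta(8.5, 17).
For Beta(a, b) with a, b > 1 the mode is (a−1)/(a+b−2) = 7.5/23.5 ≈ 0.319.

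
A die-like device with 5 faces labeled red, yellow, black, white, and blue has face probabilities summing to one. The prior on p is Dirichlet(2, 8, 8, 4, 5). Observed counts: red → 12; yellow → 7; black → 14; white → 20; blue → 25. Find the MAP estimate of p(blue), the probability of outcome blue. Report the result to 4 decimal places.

The posterior is Dirichlet(αᵢ + nᵢ) = Dirichlet(14, 15, 22, 24, 30).
For a Dirichlet(a₁,…,a_K) with all aᵢ > 1, the mode has j-th component (aⱼ − 1)/(Σaᵢ − K).
Here Σaᵢ = 105 and K = 5, so p(blue) = (30 − 1)/(105 − 5) = 29/100 ≈ 0.2900.

MAP estimate of p(blue) = 0.2900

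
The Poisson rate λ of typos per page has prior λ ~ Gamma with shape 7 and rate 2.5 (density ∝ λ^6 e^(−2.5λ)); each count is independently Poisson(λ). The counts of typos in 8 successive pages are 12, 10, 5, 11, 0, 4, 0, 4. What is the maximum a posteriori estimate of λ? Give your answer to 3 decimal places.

Σxᵢ = 12+10+5+11+0+4+0+4 = 46, with n = 8.
Posterior ∝ λ^6e^(−2.5λ) · λ^46e^(−8λ) = λ^52e^(−10.5λ), i.e. Gamma(shape=53, rate=10.5).
The mode of a Gamma(a, b) with a ≥ 1 (shape–rate) is (a−1)/b = 52/10.5 ≈ 4.952.

λ̂_MAP = 4.952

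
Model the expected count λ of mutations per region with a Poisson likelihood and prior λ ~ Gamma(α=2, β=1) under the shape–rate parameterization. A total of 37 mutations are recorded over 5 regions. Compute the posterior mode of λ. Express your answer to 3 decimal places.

Σxᵢ = 37, n = 5.
Posterior ∝ λe^(−1λ) · λ^37e^(−5λ) = λ^38e^(−6λ), i.e. Gamma(shape=39, rate=6).
The mode of a Gamma(a, b) with a ≥ 1 (shape–rate) is (a−1)/b = 38/6 ≈ 6.333.

λ̂_MAP = 6.333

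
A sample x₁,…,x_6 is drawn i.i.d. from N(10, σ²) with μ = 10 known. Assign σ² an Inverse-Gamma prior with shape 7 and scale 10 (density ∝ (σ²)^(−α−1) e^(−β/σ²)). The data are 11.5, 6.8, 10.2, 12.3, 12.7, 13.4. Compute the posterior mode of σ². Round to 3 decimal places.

σ̂²_MAP = 2.576

Sum of squared deviations about the known mean: SS = (11.5−10)² + (6.8−10)² + (10.2−10)² + (12.3−10)² + (12.7−10)² + (13.4−10)² = 36.67.
The Normal likelihood contributes (σ²)^(−n/2) exp(−SS/(2σ²)), so the posterior is Inverse-Gamma(α + n/2, β + SS/2) = Inverse-Gamma(10, 28.335).
The mode of Inverse-Gamma(a, b) is b/(a+1) = 28.335/11 ≈ 2.576.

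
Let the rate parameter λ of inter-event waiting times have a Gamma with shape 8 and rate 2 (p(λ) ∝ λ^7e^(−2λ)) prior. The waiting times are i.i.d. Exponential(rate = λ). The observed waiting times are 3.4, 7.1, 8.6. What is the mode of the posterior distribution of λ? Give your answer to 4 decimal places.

The Exponential(rate=λ) likelihood is ∝ λ^n e^(−λΣtᵢ). Here n = 3 and Σtᵢ = 3.4 + 7.1 + 8.6 = 19.1.
Posterior ∝ λ^7e^(−2λ) · λ^3e^(−19.1λ) = λ^10e^(−21.1λ), i.e. Gamma(11, 21.1).
Mode = (a−1)/b = 10/21.1 ≈ 0.4739.

λ̂_MAP = 0.4739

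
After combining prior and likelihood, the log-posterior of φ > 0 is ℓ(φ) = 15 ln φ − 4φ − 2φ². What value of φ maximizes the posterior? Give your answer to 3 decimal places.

ℓ'(φ) = 15/φ − 4 − 4φ. Setting this to zero and multiplying by φ: 4φ² + 4φ − 15 = 0.
φ = (−4 + √(4² + 4·4·15)) / (2·4) = (−4 + √256) / 8 = (−4 + 16)/8 = 3/2.
ℓ''(φ) = −15/φ² − 4 < 0, confirming a maximum.

φ̂_MAP = 1.500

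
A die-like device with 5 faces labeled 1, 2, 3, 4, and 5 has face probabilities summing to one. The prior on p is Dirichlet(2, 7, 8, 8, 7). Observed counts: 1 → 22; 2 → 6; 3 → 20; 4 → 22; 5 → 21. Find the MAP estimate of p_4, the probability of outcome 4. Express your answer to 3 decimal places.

MAP estimate: 0.246

The posterior is Dirichlet(αᵢ + nᵢ) = Dirichlet(24, 13, 28, 30, 28).
For a Dirichlet(a₁,…,a_K) with all aᵢ > 1, the mode has j-th component (aⱼ − 1)/(Σaᵢ − K).
Here Σaᵢ = 123 and K = 5, so p_4 = (30 − 1)/(123 − 5) = 29/118 ≈ 0.246.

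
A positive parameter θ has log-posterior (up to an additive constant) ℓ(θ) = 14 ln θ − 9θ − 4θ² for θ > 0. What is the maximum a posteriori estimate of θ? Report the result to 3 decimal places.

θ̂_MAP = 0.875

ℓ'(θ) = 14/θ − 9 − 8θ. Setting this to zero and multiplying by θ: 8θ² + 9θ − 14 = 0.
θ = (−9 + √(9² + 4·8·14)) / (2·8) = (−9 + √529) / 16 = (−9 + 23)/16 = 7/8.
ℓ''(θ) = −14/θ² − 8 < 0, confirming a maximum.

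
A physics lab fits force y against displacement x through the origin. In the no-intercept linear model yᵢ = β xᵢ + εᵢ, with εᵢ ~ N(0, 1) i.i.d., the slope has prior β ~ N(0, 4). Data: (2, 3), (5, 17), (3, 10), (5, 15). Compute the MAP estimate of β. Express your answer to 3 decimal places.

log p(β | y) = −Σ(yᵢ − βxᵢ)²/(2·1) − β²/(2·4) + const.
Setting the derivative to zero: Σxᵢ(yᵢ − βxᵢ)/1 − β/4 = 0, so β = Σxᵢyᵢ / (Σxᵢ² + σ²/τ²).
Σxᵢyᵢ = 2·3 + 5·17 + 3·10 + 5·15 = 196; Σxᵢ² = 63; σ²/τ² = 0.25.
β̂_MAP = 196 / (63 + 0.25) = 196/63.25 ≈ 3.099.

β̂_MAP = 3.099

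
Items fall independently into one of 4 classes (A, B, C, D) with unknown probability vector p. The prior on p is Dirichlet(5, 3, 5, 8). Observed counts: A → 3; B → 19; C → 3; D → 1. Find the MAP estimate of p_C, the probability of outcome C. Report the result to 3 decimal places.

The posterior is Dirichlet(αᵢ + nᵢ) = Dirichlet(8, 22, 8, 9).
For a Dirichlet(a₁,…,a_K) with all aᵢ > 1, the mode has j-th component (aⱼ − 1)/(Σaᵢ − K).
Here Σaᵢ = 47 and K = 4, so p_C = (8 − 1)/(47 − 4) = 7/43 ≈ 0.163.

MAP estimate of p_C = 0.163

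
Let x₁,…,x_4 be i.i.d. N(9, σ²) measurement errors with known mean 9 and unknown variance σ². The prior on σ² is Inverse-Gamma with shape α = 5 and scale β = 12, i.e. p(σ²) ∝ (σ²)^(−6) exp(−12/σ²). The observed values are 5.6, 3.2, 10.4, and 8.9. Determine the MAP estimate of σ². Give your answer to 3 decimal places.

Sum of squared deviations about the known mean: SS = (5.6−9)² + (3.2−9)² + (10.4−9)² + (8.9−9)² = 47.17.
The Normal likelihood contributes (σ²)^(−n/2) exp(−SS/(2σ²)), so the posterior is Inverse-Gamma(α + n/2, β + SS/2) = Inverse-Gamma(7, 35.585).
The mode of Inverse-Gamma(a, b) is b/(a+1) = 35.585/8 ≈ 4.448.

σ̂²_MAP = 4.448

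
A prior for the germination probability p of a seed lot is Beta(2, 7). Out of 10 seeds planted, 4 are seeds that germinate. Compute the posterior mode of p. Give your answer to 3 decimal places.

Prior: Beta(2, 7).
Data: 4 successes in 10 trials. The binomial likelihood contributes p^4(1−p)^6, so the posterior is Beta(2+4, 7+6) = Beta(6, 13).
For Beta(a, b) with a, b > 1 the mode is (a−1)/(a+b−2) = 5/17 ≈ 0.294.

p̂_MAP = 0.294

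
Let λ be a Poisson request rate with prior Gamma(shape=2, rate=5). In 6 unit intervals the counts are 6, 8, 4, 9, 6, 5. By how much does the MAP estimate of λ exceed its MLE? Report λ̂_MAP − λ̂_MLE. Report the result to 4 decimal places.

MAP − MLE = -2.7879

Σxᵢ = 38. Posterior is Gamma(40, 11); MAP = (40−1)/11 = 39/11 ≈ 3.54545.
MLE = x̄ = 38/6 ≈ 6.33333.
Difference = 39/11 − 38/6 = -92/33 ≈ -2.7879.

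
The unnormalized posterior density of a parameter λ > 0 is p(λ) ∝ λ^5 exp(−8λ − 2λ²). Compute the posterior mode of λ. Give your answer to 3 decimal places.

λ̂_MAP = 0.500

ℓ'(λ) = 5/λ − 8 − 4λ. Setting this to zero and multiplying by λ: 4λ² + 8λ − 5 = 0.
λ = (−8 + √(8² + 4·4·5)) / (2·4) = (−8 + √144) / 8 = (−8 + 12)/8 = 1/2.
ℓ''(λ) = −5/λ² − 4 < 0, confirming a maximum.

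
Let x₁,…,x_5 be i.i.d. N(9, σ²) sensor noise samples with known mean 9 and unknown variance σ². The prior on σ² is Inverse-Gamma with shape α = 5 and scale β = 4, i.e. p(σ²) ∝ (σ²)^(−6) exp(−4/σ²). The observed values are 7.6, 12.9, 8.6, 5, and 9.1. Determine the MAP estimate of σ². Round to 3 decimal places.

σ̂²_MAP = 2.432

Sum of squared deviations about the known mean: SS = (7.6−9)² + (12.9−9)² + (8.6−9)² + (5−9)² + (9.1−9)² = 33.34.
The Normal likelihood contributes (σ²)^(−n/2) exp(−SS/(2σ²)), so the posterior is Inverse-Gamma(α + n/2, β + SS/2) = Inverse-Gamma(7.5, 20.67).
The mode of Inverse-Gamma(a, b) is b/(a+1) = 20.67/8.5 ≈ 2.432.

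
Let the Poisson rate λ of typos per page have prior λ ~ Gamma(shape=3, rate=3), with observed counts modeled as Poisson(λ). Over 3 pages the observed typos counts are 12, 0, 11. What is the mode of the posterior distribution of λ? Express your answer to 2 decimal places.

Σxᵢ = 12+0+11 = 23, with n = 3.
Posterior ∝ λ^2e^(−3λ) · λ^23e^(−3λ) = λ^25e^(−6λ), i.e. Gamma(shape=26, rate=6).
The mode of a Gamma(a, b) with a ≥ 1 (shape–rate) is (a−1)/b = 25/6 ≈ 4.17.

λ̂_MAP = 4.17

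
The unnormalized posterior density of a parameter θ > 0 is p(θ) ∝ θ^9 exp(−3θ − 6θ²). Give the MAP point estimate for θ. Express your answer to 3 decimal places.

ℓ'(θ) = 9/θ − 3 − 12θ. Setting this to zero and multiplying by θ: 12θ² + 3θ − 9 = 0.
θ = (−3 + √(3² + 4·12·9)) / (2·12) = (−3 + √441) / 24 = (−3 + 21)/24 = 3/4.
ℓ''(θ) = −9/θ² − 12 < 0, confirming a maximum.

θ̂_MAP = 0.750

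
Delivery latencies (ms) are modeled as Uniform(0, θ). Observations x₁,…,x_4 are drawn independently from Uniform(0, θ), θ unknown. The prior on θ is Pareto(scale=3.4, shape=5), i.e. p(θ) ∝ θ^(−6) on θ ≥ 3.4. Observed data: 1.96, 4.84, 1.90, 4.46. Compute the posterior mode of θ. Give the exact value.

The Uniform(0, θ) likelihood is θ^(−n) for θ ≥ max(xᵢ), zero otherwise. Here max(xᵢ) = 4.84.
Posterior ∝ θ^(−6) · θ^(−4) = θ^(−10) on θ ≥ max(3.4, 4.84) = 4.84.
This density is strictly decreasing in θ, so the posterior mode lies at the lower boundary of the support.

θ̂_MAP = 4.84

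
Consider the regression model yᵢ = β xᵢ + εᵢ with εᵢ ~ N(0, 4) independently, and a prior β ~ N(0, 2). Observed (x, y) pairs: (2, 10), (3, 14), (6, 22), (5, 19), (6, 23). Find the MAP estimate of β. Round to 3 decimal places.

log p(β | y) = −Σ(yᵢ − βxᵢ)²/(2·4) − β²/(2·2) + const.
Setting the derivative to zero: Σxᵢ(yᵢ − βxᵢ)/4 − β/2 = 0, so β = Σxᵢyᵢ / (Σxᵢ² + σ²/τ²).
Σxᵢyᵢ = 2·10 + 3·14 + 6·22 + 5·19 + 6·23 = 427; Σxᵢ² = 110; σ²/τ² = 2.
β̂_MAP = 427 / (110 + 2) = 427/112 ≈ 3.813.

β̂_MAP = 3.813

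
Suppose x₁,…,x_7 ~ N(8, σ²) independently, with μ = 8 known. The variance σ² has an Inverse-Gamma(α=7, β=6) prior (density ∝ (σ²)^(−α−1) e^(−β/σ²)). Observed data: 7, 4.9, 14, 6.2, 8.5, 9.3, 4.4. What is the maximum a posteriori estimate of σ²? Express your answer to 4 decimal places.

Sum of squared deviations about the known mean: SS = (7−8)² + (4.9−8)² + (14−8)² + (6.2−8)² + (8.5−8)² + (9.3−8)² + (4.4−8)² = 64.75.
The Normal likelihood contributes (σ²)^(−n/2) exp(−SS/(2σ²)), so the posterior is Inverse-Gamma(α + n/2, β + SS/2) = Inverse-Gamma(10.5, 38.375).
The mode of Inverse-Gamma(a, b) is b/(a+1) = 38.375/11.5 ≈ 3.3370.

σ̂²_MAP = 3.3370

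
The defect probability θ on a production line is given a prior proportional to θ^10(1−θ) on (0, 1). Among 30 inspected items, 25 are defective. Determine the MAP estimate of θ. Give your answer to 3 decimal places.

θ̂_MAP = 0.854

The prior density ∝ θ^10(1−θ)^1 is the kernel of Beta(11, 2).
Data: 25 successes in 30 trials. The binomial likelihood contributes θ^25(1−θ)^5, so the posterior is Beta(11+25, 2+5) = Beta(36, 7).
For Beta(a, b) with a, b > 1 the mode is (a−1)/(a+b−2) = 35/41 ≈ 0.854.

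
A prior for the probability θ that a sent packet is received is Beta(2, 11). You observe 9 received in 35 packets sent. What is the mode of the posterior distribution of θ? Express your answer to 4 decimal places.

θ̂_MAP = 0.2174

Prior: Beta(2, 11).
Data: 9 successes in 35 trials. The binomial likelihood contributes θ^9(1−θ)^26, so the posterior is Beta(2+9, 11+26) = Beta(11, 37).
For Beta(a, b) with a, b > 1 the mode is (a−1)/(a+b−2) = 10/46 ≈ 0.2174.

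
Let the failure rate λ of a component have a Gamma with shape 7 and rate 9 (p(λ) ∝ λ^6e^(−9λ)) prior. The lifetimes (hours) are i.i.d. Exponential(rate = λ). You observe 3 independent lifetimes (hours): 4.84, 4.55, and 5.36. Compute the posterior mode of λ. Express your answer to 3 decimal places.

The Exponential(rate=λ) likelihood is ∝ λ^n e^(−λΣtᵢ). Here n = 3 and Σtᵢ = 4.84 + 4.55 + 5.36 = 14.75.
Posterior ∝ λ^6e^(−9λ) · λ^3e^(−14.75λ) = λ^9e^(−23.75λ), i.e. Gamma(10, 23.75).
Mode = (a−1)/b = 9/23.75 ≈ 0.379.

λ̂_MAP = 0.379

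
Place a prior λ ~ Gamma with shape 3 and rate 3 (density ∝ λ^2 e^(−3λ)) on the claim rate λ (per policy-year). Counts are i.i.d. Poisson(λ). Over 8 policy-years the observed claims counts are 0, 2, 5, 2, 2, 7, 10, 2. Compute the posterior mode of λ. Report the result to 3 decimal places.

Σxᵢ = 0+2+5+2+2+7+10+2 = 30, with n = 8.
Posterior ∝ λ^2e^(−3λ) · λ^30e^(−8λ) = λ^32e^(−11λ), i.e. Gamma(shape=33, rate=11).
The mode of a Gamma(a, b) with a ≥ 1 (shape–rate) is (a−1)/b = 32/11 ≈ 2.909.

λ̂_MAP = 2.909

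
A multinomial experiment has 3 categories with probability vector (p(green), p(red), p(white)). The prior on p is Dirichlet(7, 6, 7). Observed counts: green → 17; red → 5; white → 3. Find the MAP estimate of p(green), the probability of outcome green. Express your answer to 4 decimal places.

MAP estimate of p(green) = 0.5476

The posterior is Dirichlet(αᵢ + nᵢ) = Dirichlet(24, 11, 10).
For a Dirichlet(a₁,…,a_K) with all aᵢ > 1, the mode has j-th component (aⱼ − 1)/(Σaᵢ − K).
Here Σaᵢ = 45 and K = 3, so p(green) = (24 − 1)/(45 − 3) = 23/42 ≈ 0.5476.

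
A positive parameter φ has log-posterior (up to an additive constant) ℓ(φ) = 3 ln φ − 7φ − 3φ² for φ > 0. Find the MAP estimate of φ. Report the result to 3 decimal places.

φ̂_MAP = 0.333

ℓ'(φ) = 3/φ − 7 − 6φ. Setting this to zero and multiplying by φ: 6φ² + 7φ − 3 = 0.
φ = (−7 + √(7² + 4·6·3)) / (2·6) = (−7 + √121) / 12 = (−7 + 11)/12 = 1/3.
ℓ''(φ) = −3/φ² − 6 < 0, confirming a maximum.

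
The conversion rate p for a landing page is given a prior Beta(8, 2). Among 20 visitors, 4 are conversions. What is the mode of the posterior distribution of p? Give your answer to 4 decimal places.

p̂_MAP = 0.3929

Prior: Beta(8, 2).
Data: 4 successes in 20 trials. The binomial likelihood contributes p^4(1−p)^16, so the posterior is Beta(8+4, 2+16) = Beta(12, 18).
For Beta(a, b) with a, b > 1 the mode is (a−1)/(a+b−2) = 11/28 ≈ 0.3929.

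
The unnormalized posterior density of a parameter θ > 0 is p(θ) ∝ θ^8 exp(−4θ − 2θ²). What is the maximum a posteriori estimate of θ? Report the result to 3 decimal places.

θ̂_MAP = 1.000

ℓ'(θ) = 8/θ − 4 − 4θ. Setting this to zero and multiplying by θ: 4θ² + 4θ − 8 = 0.
θ = (−4 + √(4² + 4·4·8)) / (2·4) = (−4 + √144) / 8 = (−4 + 12)/8 = 1.
ℓ''(θ) = −8/θ² − 4 < 0, confirming a maximum.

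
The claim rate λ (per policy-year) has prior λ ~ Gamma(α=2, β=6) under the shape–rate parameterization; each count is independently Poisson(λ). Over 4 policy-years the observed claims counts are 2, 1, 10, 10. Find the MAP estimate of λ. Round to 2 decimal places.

λ̂_MAP = 2.40

Σxᵢ = 2+1+10+10 = 23, with n = 4.
Posterior ∝ λe^(−6λ) · λ^23e^(−4λ) = λ^24e^(−10λ), i.e. Gamma(shape=25, rate=10).
The mode of a Gamma(a, b) with a ≥ 1 (shape–rate) is (a−1)/b = 24/10 ≈ 2.40.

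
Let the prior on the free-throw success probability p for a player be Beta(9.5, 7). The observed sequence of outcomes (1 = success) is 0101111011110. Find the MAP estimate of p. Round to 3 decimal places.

p̂_MAP = 0.636

Prior: Beta(9.5, 7).
Data: 9 successes in 13 trials (from the sequence). The binomial likelihood contributes p^9(1−p)^4, so the posterior is Beta(9.5+9, 7+4) = Beta(18.5, 11).
For Beta(a, b) with a, b > 1 the mode is (a−1)/(a+b−2) = 17.5/27.5 ≈ 0.636.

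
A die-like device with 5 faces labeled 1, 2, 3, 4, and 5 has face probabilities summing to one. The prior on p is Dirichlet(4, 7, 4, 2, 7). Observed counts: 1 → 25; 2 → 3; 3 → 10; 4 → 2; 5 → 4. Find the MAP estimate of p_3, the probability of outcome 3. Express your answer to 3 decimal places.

The posterior is Dirichlet(αᵢ + nᵢ) = Dirichlet(29, 10, 14, 4, 11).
For a Dirichlet(a₁,…,a_K) with all aᵢ > 1, the mode has j-th component (aⱼ − 1)/(Σaᵢ − K).
Here Σaᵢ = 68 and K = 5, so p_3 = (14 − 1)/(68 − 5) = 13/63 ≈ 0.206.

MAP estimate: 0.206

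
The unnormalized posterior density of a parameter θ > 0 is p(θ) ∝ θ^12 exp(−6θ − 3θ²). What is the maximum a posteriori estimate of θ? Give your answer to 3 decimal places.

θ̂_MAP = 1.000

ℓ'(θ) = 12/θ − 6 − 6θ. Setting this to zero and multiplying by θ: 6θ² + 6θ − 12 = 0.
θ = (−6 + √(6² + 4·6·12)) / (2·6) = (−6 + √324) / 12 = (−6 + 18)/12 = 1.
ℓ''(θ) = −12/θ² − 6 < 0, confirming a maximum.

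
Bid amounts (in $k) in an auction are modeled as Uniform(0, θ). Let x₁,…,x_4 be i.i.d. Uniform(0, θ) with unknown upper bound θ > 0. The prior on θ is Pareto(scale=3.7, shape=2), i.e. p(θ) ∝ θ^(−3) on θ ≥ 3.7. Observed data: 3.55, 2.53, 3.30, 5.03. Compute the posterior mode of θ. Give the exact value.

θ̂_MAP = 5.03

The Uniform(0, θ) likelihood is θ^(−n) for θ ≥ max(xᵢ), zero otherwise. Here max(xᵢ) = 5.03.
Posterior ∝ θ^(−3) · θ^(−4) = θ^(−7) on θ ≥ max(3.7, 5.03) = 5.03.
This density is strictly decreasing in θ, so the posterior mode lies at the lower boundary of the support.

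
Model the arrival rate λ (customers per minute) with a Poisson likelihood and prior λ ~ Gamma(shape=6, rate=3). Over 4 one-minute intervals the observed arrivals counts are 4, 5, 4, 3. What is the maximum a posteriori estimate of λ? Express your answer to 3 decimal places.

Σxᵢ = 4+5+4+3 = 16, with n = 4.
Posterior ∝ λ^5e^(−3λ) · λ^16e^(−4λ) = λ^21e^(−7λ), i.e. Gamma(shape=22, rate=7).
The mode of a Gamma(a, b) with a ≥ 1 (shape–rate) is (a−1)/b = 21/7 ≈ 3.000.

λ̂_MAP = 3.000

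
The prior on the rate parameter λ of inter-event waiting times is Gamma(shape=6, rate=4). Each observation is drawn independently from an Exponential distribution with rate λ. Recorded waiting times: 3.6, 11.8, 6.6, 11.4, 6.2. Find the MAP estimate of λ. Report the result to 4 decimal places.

The Exponential(rate=λ) likelihood is ∝ λ^n e^(−λΣtᵢ). Here n = 5 and Σtᵢ = 3.6 + 11.8 + 6.6 + 11.4 + 6.2 = 39.6.
Posterior ∝ λ^5e^(−4λ) · λ^5e^(−39.6λ) = λ^10e^(−43.6λ), i.e. Gamma(11, 43.6).
Mode = (a−1)/b = 10/43.6 ≈ 0.2294.

λ̂_MAP = 0.2294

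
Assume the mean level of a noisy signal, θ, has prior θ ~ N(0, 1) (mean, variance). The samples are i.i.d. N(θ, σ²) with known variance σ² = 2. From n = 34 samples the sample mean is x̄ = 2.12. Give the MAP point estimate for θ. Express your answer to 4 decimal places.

n = 34, x̄ = 2.12.
For a Normal prior and Normal likelihood with known variance, the posterior is Normal; its mode equals its mean, the precision-weighted average.
Prior precision 1/σ₀² = 1/1 = 1; data precision n/σ² = 34/2 = 17.
θ̂ = (1·0 + 17·2.12) / (1 + 17) = 36.04/18 = 901/450 ≈ 2.0022.

θ̂_MAP = 2.0022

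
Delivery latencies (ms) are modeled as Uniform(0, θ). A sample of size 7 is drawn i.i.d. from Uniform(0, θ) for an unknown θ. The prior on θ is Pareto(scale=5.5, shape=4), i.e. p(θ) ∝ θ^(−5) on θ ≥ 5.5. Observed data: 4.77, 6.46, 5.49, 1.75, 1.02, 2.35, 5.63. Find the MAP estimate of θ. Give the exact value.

θ̂_MAP = 6.46

The Uniform(0, θ) likelihood is θ^(−n) for θ ≥ max(xᵢ), zero otherwise. Here max(xᵢ) = 6.46.
Posterior ∝ θ^(−5) · θ^(−7) = θ^(−12) on θ ≥ max(5.5, 6.46) = 6.46.
This density is strictly decreasing in θ, so the posterior mode lies at the lower boundary of the support.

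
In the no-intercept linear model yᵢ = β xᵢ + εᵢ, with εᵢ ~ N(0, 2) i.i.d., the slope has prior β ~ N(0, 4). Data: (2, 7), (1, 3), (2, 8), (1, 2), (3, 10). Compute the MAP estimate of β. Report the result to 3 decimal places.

β̂_MAP = 3.333

log p(β | y) = −Σ(yᵢ − βxᵢ)²/(2·2) − β²/(2·4) + const.
Setting the derivative to zero: Σxᵢ(yᵢ − βxᵢ)/2 − β/4 = 0, so β = Σxᵢyᵢ / (Σxᵢ² + σ²/τ²).
Σxᵢyᵢ = 2·7 + 1·3 + 2·8 + 1·2 + 3·10 = 65; Σxᵢ² = 19; σ²/τ² = 0.5.
β̂_MAP = 65 / (19 + 0.5) = 65/19.5 ≈ 3.333.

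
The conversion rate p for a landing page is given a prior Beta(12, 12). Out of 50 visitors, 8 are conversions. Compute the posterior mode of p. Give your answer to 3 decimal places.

p̂_MAP = 0.264

Prior: Beta(12, 12).
Data: 8 successes in 50 trials. The binomial likelihood contributes p^8(1−p)^42, so the posterior is Beta(12+8, 12+42) = Beta(20, 54).
For Beta(a, b) with a, b > 1 the mode is (a−1)/(a+b−2) = 19/72 ≈ 0.264.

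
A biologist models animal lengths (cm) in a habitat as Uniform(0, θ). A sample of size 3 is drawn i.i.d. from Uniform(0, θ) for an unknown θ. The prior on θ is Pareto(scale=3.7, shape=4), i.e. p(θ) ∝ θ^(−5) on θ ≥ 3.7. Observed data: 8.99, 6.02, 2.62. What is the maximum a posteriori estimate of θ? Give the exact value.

The Uniform(0, θ) likelihood is θ^(−n) for θ ≥ max(xᵢ), zero otherwise. Here max(xᵢ) = 8.99.
Posterior ∝ θ^(−5) · θ^(−3) = θ^(−8) on θ ≥ max(3.7, 8.99) = 8.99.
This density is strictly decreasing in θ, so the posterior mode lies at the lower boundary of the support.

θ̂_MAP = 8.99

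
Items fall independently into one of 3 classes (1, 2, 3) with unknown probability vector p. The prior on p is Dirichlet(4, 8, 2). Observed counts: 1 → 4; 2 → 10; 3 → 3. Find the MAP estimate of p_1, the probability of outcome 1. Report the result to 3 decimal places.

The posterior is Dirichlet(αᵢ + nᵢ) = Dirichlet(8, 18, 5).
For a Dirichlet(a₁,…,a_K) with all aᵢ > 1, the mode has j-th component (aⱼ − 1)/(Σaᵢ − K).
Here Σaᵢ = 31 and K = 3, so p_1 = (8 − 1)/(31 − 3) = 7/28 ≈ 0.250.

MAP estimate: 0.250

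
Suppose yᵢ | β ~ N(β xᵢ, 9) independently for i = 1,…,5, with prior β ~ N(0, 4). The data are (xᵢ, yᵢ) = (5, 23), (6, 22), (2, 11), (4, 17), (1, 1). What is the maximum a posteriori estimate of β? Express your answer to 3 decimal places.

log p(β | y) = −Σ(yᵢ − βxᵢ)²/(2·9) − β²/(2·4) + const.
Setting the derivative to zero: Σxᵢ(yᵢ − βxᵢ)/9 − β/4 = 0, so β = Σxᵢyᵢ / (Σxᵢ² + σ²/τ²).
Σxᵢyᵢ = 5·23 + 6·22 + 2·11 + 4·17 + 1·1 = 338; Σxᵢ² = 82; σ²/τ² = 2.25.
β̂_MAP = 338 / (82 + 2.25) = 338/84.25 ≈ 4.012.

β̂_MAP = 4.012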